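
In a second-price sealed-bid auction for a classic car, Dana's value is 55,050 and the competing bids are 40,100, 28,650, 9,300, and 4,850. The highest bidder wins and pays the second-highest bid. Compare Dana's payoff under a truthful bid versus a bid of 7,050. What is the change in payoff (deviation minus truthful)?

Change in payoff: -14,950.

The highest competing bid is 40,100.
Bidding truthfully at 55,050: Dana has the top bid, wins, and pays the second-highest bid 40,100. Payoff = 55,050 − 40,100 = 14,950.
Bidding 7,050: the top bid is 40,100 (a rival), so Dana loses. Payoff = 0.
Change = 0 − 14,950 = -14,950.
This is the dominant-strategy logic: truthful bidding weakly beats any alternative.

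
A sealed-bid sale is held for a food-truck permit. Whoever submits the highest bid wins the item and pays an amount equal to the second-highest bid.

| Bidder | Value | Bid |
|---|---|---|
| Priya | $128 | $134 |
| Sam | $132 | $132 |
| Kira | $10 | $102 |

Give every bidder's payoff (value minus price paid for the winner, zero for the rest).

Priya -$4, Sam $0, Kira $0.

Bids in descending order: Priya $134, then Sam $132, then Kira $102.
Priya has the top bid and wins; the price is the second-highest bid, $132.
Priya's payoff = $128 − $132 = -$4. All other bidders lose, so their payoff is 0.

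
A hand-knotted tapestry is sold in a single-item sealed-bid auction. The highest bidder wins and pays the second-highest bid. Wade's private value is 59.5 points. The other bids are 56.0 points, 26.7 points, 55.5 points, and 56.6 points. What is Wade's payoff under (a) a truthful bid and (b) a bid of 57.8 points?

The highest competing bid is 56.6 points.
Bidding truthfully at 59.5 points: Wade has the top bid, wins, and pays the second-highest bid 56.6 points. Payoff = 59.5 points − 56.6 points = 2.9 points.
Bidding 57.8 points: Wade has the top bid, wins, and pays the second-highest bid 56.6 points. Payoff = 59.5 points − 56.6 points = 2.9 points.

(a) 2.9 points  (b) 2.9 points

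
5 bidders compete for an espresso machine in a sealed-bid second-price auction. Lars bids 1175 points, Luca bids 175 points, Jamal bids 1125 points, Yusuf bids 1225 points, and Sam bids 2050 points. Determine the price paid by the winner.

Price paid: 1225 points.

Ordered from highest: Sam 2050 points, then Yusuf 1225 points, then Lars 1175 points, then Jamal 1125 points, then Luca 175 points.
Sam has the highest bid, so Sam wins.
The second-highest bid is 1225 points, so that is what Sam pays.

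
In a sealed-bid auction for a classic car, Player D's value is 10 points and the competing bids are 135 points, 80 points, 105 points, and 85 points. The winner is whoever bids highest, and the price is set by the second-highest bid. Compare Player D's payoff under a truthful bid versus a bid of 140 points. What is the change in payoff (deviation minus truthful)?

The highest competing bid is 135 points.
Bidding truthfully at 10 points: the top bid is 135 points (a rival), so Player D loses. Payoff = 0 points.
Bidding 140 points: Player D has the top bid, wins, and pays the second-highest bid 135 points. Payoff = 10 points − 135 points = -125 points.
Change = -125 points − 0 points = -125 points.
Deviating from a truthful bid can only lose payoff in a second-price auction — never gain.

-125 points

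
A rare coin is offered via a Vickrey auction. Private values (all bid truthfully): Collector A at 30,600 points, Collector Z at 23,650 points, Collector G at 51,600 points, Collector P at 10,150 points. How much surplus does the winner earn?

Ordered from highest: Collector G 51,600 points; Collector A 30,600 points; Collector Z 23,650 points; Collector P 10,150 points.
Collector G wins with the top bid and pays the second-highest, 30,600 points.
Surplus = 51,600 points − 30,600 points = 21,000 points.

Surplus = 21,000 points.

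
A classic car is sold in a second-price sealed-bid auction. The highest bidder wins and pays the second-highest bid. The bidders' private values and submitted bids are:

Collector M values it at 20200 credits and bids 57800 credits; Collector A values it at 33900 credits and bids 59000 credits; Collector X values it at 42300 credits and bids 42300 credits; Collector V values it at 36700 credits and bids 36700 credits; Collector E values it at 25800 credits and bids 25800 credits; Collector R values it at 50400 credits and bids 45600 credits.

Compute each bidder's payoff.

Ordered from highest: Collector A 59000 credits, then Collector M 57800 credits, then Collector R 45600 credits, then Collector X 42300 credits, then Collector V 36700 credits, then Collector E 25800 credits.
Collector A has the top bid and wins; the price is the second-highest bid, 57800 credits.
Collector A's payoff = 33900 credits − 57800 credits = -23900 credits. All other bidders lose, so their payoff is 0.

Collector M 0 credits, Collector A -23900 credits, Collector X 0 credits, Collector V 0 credits, Collector E 0 credits, Collector R 0 credits.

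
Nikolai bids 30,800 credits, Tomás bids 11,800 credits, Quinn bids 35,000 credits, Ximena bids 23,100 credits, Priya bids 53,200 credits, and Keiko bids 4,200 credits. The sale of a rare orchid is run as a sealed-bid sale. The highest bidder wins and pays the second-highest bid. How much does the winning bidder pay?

Price paid: 35,000 credits.

Ordered from highest: Priya 53,200 credits > Quinn 35,000 credits > Nikolai 30,800 credits > Ximena 23,100 credits > Tomás 11,800 credits > Keiko 4,200 credits.
Priya has the highest bid, so Priya wins.
The second-highest bid is 35,000 credits, so that is what Priya pays.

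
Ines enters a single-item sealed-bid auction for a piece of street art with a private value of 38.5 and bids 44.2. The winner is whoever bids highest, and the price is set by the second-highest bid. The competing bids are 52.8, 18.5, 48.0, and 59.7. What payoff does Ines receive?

Highest competing bid: 59.7.
Ines's bid 44.2 is not the highest, so Ines loses, pays nothing, and earns zero payoff.

Payoff = 0.0.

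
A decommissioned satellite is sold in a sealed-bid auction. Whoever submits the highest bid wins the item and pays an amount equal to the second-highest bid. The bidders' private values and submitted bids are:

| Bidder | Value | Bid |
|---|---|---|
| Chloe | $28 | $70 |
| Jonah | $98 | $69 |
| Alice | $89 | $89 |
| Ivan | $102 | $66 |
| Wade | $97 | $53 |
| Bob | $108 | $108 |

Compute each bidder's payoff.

Payoffs: Chloe $0, Jonah $0, Alice $0, Ivan $0, Wade $0, Bob $19.

Ordered from highest: Bob $108, then Alice $89, then Chloe $70, then Jonah $69, then Ivan $66, then Wade $53.
Bob has the top bid and wins; the price is the second-highest bid, $89.
Bob's payoff = $108 − $89 = $19. All other bidders lose, so their payoff is 0.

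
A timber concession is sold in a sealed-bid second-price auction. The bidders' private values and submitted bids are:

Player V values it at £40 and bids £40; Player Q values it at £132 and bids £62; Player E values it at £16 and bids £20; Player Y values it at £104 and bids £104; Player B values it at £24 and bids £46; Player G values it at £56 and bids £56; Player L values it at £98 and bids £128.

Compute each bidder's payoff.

Payoffs: Player V £0, Player Q £0, Player E £0, Player Y £0, Player B £0, Player G £0, Player L -£6.

Bids in descending order: Player L £128 > Player Y £104 > Player Q £62 > Player G £56 > Player B £46 > Player V £40 > Player E £20.
Player L has the top bid and wins; the price is the second-highest bid, £104.
Player L's payoff = £98 − £104 = -£6. All other bidders lose, so their payoff is 0.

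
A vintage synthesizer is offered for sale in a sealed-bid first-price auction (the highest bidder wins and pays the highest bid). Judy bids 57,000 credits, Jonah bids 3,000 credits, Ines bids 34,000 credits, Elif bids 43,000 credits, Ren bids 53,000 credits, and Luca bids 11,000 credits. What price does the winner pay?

Ranking the bids: Judy 57,000 credits; Ren 53,000 credits; Elif 43,000 credits; Ines 34,000 credits; Luca 11,000 credits; Jonah 3,000 credits.
Judy is the highest bidder, so Judy wins.
Under the first-price rule, the price is the highest bid: 57,000 credits.

The winner pays 57,000 credits.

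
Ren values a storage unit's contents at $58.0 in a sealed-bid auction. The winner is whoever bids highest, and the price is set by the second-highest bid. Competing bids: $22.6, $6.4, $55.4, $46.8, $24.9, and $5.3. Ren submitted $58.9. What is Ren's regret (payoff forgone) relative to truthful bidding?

The highest competing bid is $55.4.
Bidding truthfully at $58.0: Ren has the top bid, wins, and pays the second-highest bid $55.4. Payoff = $58.0 − $55.4 = $2.6.
Bidding $58.9: Ren has the top bid, wins, and pays the second-highest bid $55.4. Payoff = $58.0 − $55.4 = $2.6.
Regret = truthful payoff − actual payoff = $2.6 − $2.6 = $0.0.
The bid only affects whether you win, not the price — here both bids land on the same side of the top rival bid, so the deviation is payoff-neutral.

$0.0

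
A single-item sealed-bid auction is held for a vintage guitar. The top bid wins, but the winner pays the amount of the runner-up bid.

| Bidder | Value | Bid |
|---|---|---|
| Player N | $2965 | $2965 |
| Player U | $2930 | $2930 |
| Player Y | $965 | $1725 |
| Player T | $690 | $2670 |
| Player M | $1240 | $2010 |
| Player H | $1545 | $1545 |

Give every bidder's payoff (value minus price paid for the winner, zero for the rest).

Bids in descending order: Player N $2965 > Player U $2930 > Player T $2670 > Player M $2010 > Player Y $1725 > Player H $1545.
Player N has the top bid and wins; the price is the second-highest bid, $2930.
Player N's payoff = $2965 − $2930 = $35. All other bidders lose, so their payoff is 0.

Player N $35, Player U $0, Player Y $0, Player T $0, Player M $0, Player H $0.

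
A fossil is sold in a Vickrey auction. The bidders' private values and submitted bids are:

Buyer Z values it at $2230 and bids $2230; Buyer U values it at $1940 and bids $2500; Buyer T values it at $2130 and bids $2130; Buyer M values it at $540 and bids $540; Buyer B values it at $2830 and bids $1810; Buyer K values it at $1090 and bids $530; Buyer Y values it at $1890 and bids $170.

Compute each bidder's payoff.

Payoffs: Buyer Z $0, Buyer U -$290, Buyer T $0, Buyer M $0, Buyer B $0, Buyer K $0, Buyer Y $0.

Bids in descending order: Buyer U $2500; Buyer Z $2230; Buyer T $2130; Buyer B $1810; Buyer M $540; Buyer K $530; Buyer Y $170.
Buyer U has the top bid and wins; the price is the second-highest bid, $2230.
Buyer U's payoff = $1940 − $2230 = -$290. All other bidders lose, so their payoff is 0.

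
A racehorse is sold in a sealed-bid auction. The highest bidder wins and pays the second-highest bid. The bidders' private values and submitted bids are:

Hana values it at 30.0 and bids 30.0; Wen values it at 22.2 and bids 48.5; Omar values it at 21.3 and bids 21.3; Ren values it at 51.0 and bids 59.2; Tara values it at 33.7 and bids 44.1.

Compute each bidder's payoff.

Bids in descending order: Ren 59.2; Wen 48.5; Tara 44.1; Hana 30.0; Omar 21.3.
Ren has the top bid and wins; the price is the second-highest bid, 48.5.
Ren's payoff = 51.0 − 48.5 = 2.5. All other bidders lose, so their payoff is 0.

Payoffs: Hana 0.0, Wen 0.0, Omar 0.0, Ren 2.5, Tara 0.0.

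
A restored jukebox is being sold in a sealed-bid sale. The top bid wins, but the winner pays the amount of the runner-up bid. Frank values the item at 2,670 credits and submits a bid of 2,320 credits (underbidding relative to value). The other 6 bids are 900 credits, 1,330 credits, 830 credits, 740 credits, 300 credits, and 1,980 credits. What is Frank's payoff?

Frank's payoff: 690 credits.

Highest competing bid: 1,980 credits.
Frank's bid 2,320 credits is the highest overall, so Frank wins and pays the second-highest bid, 1,980 credits.
Payoff = value − price = 2,670 credits − 1,980 credits = 690 credits.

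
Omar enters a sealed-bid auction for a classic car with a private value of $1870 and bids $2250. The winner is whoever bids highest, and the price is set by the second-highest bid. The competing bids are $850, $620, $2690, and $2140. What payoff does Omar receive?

Omar's payoff: $0.

Highest competing bid: $2690.
Omar's bid $2250 is not the highest, so Omar loses, pays nothing, and earns zero payoff.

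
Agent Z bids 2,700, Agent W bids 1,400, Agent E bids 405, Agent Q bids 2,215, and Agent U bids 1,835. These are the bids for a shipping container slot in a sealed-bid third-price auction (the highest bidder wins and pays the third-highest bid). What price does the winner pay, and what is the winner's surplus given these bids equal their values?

Sorted high to low: Agent Z 2,700 > Agent Q 2,215 > Agent U 1,835 > Agent W 1,400 > Agent E 405.
Agent Z is the highest bidder, so Agent Z wins.
Under the third-price rule, the price is the third-highest bid: 1,835.
Surplus = 2,700 − 1,835 = 865.

The winner pays 1,835 for a surplus of 865.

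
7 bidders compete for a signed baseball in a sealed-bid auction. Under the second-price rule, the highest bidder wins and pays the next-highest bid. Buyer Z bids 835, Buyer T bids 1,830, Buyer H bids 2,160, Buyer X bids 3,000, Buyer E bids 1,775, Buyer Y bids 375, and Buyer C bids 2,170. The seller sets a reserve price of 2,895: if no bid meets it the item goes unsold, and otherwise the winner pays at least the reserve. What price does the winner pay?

Price paid: 2,895.

Ranking the bids: Buyer X 3,000; Buyer C 2,170; Buyer H 2,160; Buyer T 1,830; Buyer E 1,775; Buyer Z 835; Buyer Y 375.
Buyer X has the highest bid, so Buyer X wins.
The second-highest bid is 2,170, but the reserve 2,895 is higher, so the price is the reserve.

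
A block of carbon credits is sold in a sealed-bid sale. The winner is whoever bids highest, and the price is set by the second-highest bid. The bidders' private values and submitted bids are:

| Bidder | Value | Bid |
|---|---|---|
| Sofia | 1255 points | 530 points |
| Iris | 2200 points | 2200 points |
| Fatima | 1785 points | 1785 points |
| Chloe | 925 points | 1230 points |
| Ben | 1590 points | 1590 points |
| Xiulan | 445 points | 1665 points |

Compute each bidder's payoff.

Payoffs: Sofia 0 points, Iris 415 points, Fatima 0 points, Chloe 0 points, Ben 0 points, Xiulan 0 points.

Sorted high to low: Iris 2200 points > Fatima 1785 points > Xiulan 1665 points > Ben 1590 points > Chloe 1230 points > Sofia 530 points.
Iris has the top bid and wins; the price is the second-highest bid, 1785 points.
Iris's payoff = 2200 points − 1785 points = 415 points. All other bidders lose, so their payoff is 0.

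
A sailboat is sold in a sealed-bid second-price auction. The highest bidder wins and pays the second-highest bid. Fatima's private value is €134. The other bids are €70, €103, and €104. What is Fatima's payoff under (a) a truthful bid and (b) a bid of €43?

The highest competing bid is €104.
Bidding truthfully at €134: Fatima has the top bid, wins, and pays the second-highest bid €104. Payoff = €134 − €104 = €30.
Bidding €43: the top bid is €104 (a rival), so Fatima loses. Payoff = €0.

(a) €30  (b) €0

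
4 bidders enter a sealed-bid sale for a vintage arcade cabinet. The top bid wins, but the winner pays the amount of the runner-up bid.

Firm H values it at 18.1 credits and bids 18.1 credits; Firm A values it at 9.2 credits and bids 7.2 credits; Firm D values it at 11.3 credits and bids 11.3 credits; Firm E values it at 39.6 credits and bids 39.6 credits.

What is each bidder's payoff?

Sorted high to low: Firm E 39.6 credits; Firm H 18.1 credits; Firm D 11.3 credits; Firm A 7.2 credits.
Firm E has the top bid and wins; the price is the second-highest bid, 18.1 credits.
Firm E's payoff = 39.6 credits − 18.1 credits = 21.5 credits. All other bidders lose, so their payoff is 0.

Payoffs: Firm H 0.0 credits, Firm A 0.0 credits, Firm D 0.0 credits, Firm E 21.5 credits.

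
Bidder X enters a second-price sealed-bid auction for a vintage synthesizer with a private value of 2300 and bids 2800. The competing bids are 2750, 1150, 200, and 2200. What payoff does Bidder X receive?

-450

Highest competing bid: 2750.
Bidder X's bid 2800 is the highest overall, so Bidder X wins and pays the second-highest bid, 2750.
Payoff = value − price = 2300 − 2750 = -450.
Overbidding won the item at a price above value — truthful bidding would have avoided this loss.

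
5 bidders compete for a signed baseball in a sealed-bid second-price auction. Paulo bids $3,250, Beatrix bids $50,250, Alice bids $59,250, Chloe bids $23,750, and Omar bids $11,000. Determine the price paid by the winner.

Ranking the bids: Alice $59,250, then Beatrix $50,250, then Chloe $23,750, then Omar $11,000, then Paulo $3,250.
Alice has the highest bid, so Alice wins.
The second-highest bid is $50,250, so that is what Alice pays.

The winner pays $50,250.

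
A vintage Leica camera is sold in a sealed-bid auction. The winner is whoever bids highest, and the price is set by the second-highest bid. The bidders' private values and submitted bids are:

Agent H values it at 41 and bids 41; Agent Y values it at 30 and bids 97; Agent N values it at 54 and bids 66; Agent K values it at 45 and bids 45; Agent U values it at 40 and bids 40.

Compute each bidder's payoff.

Agent H 0, Agent Y -36, Agent N 0, Agent K 0, Agent U 0.

Ordered from highest: Agent Y 97, then Agent N 66, then Agent K 45, then Agent H 41, then Agent U 40.
Agent Y has the top bid and wins; the price is the second-highest bid, 66.
Agent Y's payoff = 30 − 66 = -36. All other bidders lose, so their payoff is 0.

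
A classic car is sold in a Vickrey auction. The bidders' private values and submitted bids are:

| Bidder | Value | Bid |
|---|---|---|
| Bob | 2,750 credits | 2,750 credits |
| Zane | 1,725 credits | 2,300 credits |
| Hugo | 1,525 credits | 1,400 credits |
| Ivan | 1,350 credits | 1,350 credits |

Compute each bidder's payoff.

Ordered from highest: Bob 2,750 credits, then Zane 2,300 credits, then Hugo 1,400 credits, then Ivan 1,350 credits.
Bob has the top bid and wins; the price is the second-highest bid, 2,300 credits.
Bob's payoff = 2,750 credits − 2,300 credits = 450 credits. All other bidders lose, so their payoff is 0.

Payoffs: Bob 450 credits, Zane 0 credits, Hugo 0 credits, Ivan 0 credits.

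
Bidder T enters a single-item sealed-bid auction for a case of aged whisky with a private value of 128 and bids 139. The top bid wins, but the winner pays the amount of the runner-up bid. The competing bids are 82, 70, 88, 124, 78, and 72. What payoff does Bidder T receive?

Payoff = 4.

Highest competing bid: 124.
Bidder T's bid 139 is the highest overall, so Bidder T wins and pays the second-highest bid, 124.
Payoff = value − price = 128 − 124 = 4.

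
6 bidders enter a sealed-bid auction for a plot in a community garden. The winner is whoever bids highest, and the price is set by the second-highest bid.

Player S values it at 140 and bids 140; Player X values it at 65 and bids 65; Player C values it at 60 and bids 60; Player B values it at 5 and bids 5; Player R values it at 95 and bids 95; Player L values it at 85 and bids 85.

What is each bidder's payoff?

Bids in descending order: Player S 140; Player R 95; Player L 85; Player X 65; Player C 60; Player B 5.
Player S has the top bid and wins; the price is the second-highest bid, 95.
Player S's payoff = 140 − 95 = 45. All other bidders lose, so their payoff is 0.

Payoffs: Player S 45, Player X 0, Player C 0, Player B 0, Player R 0, Player L 0.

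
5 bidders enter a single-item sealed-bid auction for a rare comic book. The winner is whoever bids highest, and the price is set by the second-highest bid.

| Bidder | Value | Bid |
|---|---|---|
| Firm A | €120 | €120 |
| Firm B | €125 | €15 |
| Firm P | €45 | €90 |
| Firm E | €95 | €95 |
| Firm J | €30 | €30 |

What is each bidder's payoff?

Sorted high to low: Firm A €120; Firm E €95; Firm P €90; Firm J €30; Firm B €15.
Firm A has the top bid and wins; the price is the second-highest bid, €95.
Firm A's payoff = €120 − €95 = €25. All other bidders lose, so their payoff is 0.

Payoffs: Firm A €25, Firm B €0, Firm P €0, Firm E €0, Firm J €0.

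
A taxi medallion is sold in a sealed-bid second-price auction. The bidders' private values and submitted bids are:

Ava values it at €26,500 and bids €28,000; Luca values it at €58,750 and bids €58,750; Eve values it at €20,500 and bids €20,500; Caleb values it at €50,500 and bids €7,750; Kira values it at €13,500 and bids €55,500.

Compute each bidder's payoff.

Ranking the bids: Luca €58,750, then Kira €55,500, then Ava €28,000, then Eve €20,500, then Caleb €7,750.
Luca has the top bid and wins; the price is the second-highest bid, €55,500.
Luca's payoff = €58,750 − €55,500 = €3,250. All other bidders lose, so their payoff is 0.

Payoffs: Ava €0, Luca €3,250, Eve €0, Caleb €0, Kira €0.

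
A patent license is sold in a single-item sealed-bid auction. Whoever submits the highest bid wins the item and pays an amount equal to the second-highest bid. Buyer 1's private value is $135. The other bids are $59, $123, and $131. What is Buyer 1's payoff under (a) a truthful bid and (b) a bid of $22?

The highest competing bid is $131.
Bidding truthfully at $135: Buyer 1 has the top bid, wins, and pays the second-highest bid $131. Payoff = $135 − $131 = $4.
Bidding $22: the top bid is $131 (a rival), so Buyer 1 loses. Payoff = $0.
Deviating from a truthful bid can only lose payoff in a second-price auction — never gain.

(a) $4  (b) $0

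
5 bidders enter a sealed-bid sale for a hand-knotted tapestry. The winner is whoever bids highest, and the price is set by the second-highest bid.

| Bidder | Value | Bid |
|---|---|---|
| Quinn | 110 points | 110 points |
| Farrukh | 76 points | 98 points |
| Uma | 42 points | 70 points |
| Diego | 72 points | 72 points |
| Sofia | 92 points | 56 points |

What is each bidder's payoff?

Ranking the bids: Quinn 110 points, then Farrukh 98 points, then Diego 72 points, then Uma 70 points, then Sofia 56 points.
Quinn has the top bid and wins; the price is the second-highest bid, 98 points.
Quinn's payoff = 110 points − 98 points = 12 points. All other bidders lose, so their payoff is 0.

Payoffs: Quinn 12 points, Farrukh 0 points, Uma 0 points, Diego 0 points, Sofia 0 points.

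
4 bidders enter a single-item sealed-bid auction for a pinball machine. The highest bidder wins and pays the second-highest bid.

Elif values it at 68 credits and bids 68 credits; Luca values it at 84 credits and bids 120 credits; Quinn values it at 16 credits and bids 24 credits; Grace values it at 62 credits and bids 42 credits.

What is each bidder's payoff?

Payoffs: Elif 0 credits, Luca 16 credits, Quinn 0 credits, Grace 0 credits.

Ranking the bids: Luca 120 credits > Elif 68 credits > Grace 42 credits > Quinn 24 credits.
Luca has the top bid and wins; the price is the second-highest bid, 68 credits.
Luca's payoff = 84 credits − 68 credits = 16 credits. All other bidders lose, so their payoff is 0.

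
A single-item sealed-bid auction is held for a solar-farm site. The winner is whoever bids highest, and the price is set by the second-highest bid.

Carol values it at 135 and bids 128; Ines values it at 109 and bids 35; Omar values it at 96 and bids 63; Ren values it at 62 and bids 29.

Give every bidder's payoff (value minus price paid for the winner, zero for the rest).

Sorted high to low: Carol 128 > Omar 63 > Ines 35 > Ren 29.
Carol has the top bid and wins; the price is the second-highest bid, 63.
Carol's payoff = 135 − 63 = 72. All other bidders lose, so their payoff is 0.

Carol 72, Ines 0, Omar 0, Ren 0.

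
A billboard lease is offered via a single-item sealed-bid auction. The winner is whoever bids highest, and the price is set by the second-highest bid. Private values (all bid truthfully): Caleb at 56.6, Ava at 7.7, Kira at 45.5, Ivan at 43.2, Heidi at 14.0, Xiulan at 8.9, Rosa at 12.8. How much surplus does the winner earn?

Bids in descending order: Caleb 56.6; Kira 45.5; Ivan 43.2; Heidi 14.0; Rosa 12.8; Xiulan 8.9; Ava 7.7.
Caleb wins with the top bid and pays the second-highest, 45.5.
Surplus = 56.6 − 45.5 = 11.1.

Surplus = 11.1.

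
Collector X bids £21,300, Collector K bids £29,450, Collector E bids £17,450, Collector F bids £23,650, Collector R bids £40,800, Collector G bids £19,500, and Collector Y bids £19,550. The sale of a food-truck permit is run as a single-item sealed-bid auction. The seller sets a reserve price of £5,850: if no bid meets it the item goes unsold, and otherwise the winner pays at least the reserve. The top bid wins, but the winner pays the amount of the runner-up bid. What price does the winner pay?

Sorted high to low: Collector R £40,800; Collector K £29,450; Collector F £23,650; Collector X £21,300; Collector Y £19,550; Collector G £19,500; Collector E £17,450.
Collector R has the highest bid, so Collector R wins.
The second-highest bid is £29,450, which exceeds the reserve, so that sets the price.

£29,450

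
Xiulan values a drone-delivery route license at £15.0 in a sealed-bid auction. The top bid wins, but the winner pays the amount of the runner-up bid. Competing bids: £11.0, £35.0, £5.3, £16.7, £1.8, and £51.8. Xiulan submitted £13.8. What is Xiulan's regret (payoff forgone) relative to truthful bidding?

The highest competing bid is £51.8.
Bidding truthfully at £15.0: the top bid is £51.8 (a rival), so Xiulan loses. Payoff = £0.0.
Bidding £13.8: the top bid is £51.8 (a rival), so Xiulan loses. Payoff = £0.0.
Regret = truthful payoff − actual payoff = £0.0 − £0.0 = £0.0.

Regret: £0.0.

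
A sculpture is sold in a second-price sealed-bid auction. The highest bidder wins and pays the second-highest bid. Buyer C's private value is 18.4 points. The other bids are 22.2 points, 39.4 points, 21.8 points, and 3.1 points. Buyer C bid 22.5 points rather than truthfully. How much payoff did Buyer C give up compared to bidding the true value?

Payoff forgone: 0.0 points.

The highest competing bid is 39.4 points.
Bidding truthfully at 18.4 points: the top bid is 39.4 points (a rival), so Buyer C loses. Payoff = 0.0 points.
Bidding 22.5 points: the top bid is 39.4 points (a rival), so Buyer C loses. Payoff = 0.0 points.
Regret = truthful payoff − actual payoff = 0.0 points − 0.0 points = 0.0 points.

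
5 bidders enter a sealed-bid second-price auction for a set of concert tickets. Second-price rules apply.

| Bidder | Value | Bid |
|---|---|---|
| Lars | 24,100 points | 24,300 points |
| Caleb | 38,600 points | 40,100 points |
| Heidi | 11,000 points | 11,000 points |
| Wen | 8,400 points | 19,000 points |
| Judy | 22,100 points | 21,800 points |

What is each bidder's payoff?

Payoffs: Lars 0 points, Caleb 14,300 points, Heidi 0 points, Wen 0 points, Judy 0 points.

Ordered from highest: Caleb 40,100 points, then Lars 24,300 points, then Judy 21,800 points, then Wen 19,000 points, then Heidi 11,000 points.
Caleb has the top bid and wins; the price is the second-highest bid, 24,300 points.
Caleb's payoff = 38,600 points − 24,300 points = 14,300 points. All other bidders lose, so their payoff is 0.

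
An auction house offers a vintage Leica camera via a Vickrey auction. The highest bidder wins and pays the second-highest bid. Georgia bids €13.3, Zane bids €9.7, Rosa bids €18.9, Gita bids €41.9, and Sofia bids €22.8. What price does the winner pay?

Ordered from highest: Gita €41.9; Sofia €22.8; Rosa €18.9; Georgia €13.3; Zane €9.7.
Gita has the highest bid, so Gita wins.
The second-highest bid is €22.8, so that is what Gita pays.

€22.8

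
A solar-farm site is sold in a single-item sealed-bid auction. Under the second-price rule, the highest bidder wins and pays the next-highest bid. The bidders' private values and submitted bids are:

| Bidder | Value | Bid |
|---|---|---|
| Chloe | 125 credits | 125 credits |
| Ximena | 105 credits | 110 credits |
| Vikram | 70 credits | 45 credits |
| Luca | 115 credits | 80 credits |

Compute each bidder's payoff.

Chloe 15 credits, Ximena 0 credits, Vikram 0 credits, Luca 0 credits.

Sorted high to low: Chloe 125 credits > Ximena 110 credits > Luca 80 credits > Vikram 45 credits.
Chloe has the top bid and wins; the price is the second-highest bid, 110 credits.
Chloe's payoff = 125 credits − 110 credits = 15 credits. All other bidders lose, so their payoff is 0.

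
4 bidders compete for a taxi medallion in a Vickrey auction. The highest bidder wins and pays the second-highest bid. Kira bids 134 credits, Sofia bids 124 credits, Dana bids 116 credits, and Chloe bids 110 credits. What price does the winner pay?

124 credits

Bids in descending order: Kira 134 credits > Sofia 124 credits > Dana 116 credits > Chloe 110 credits.
Kira has the highest bid, so Kira wins.
The second-highest bid is 124 credits, so that is what Kira pays.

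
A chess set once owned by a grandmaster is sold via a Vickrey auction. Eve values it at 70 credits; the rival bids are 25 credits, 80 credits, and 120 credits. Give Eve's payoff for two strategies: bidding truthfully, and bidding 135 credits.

(a) 0 credits  (b) -50 credits

The highest competing bid is 120 credits.
Bidding truthfully at 70 credits: the top bid is 120 credits (a rival), so Eve loses. Payoff = 0 credits.
Bidding 135 credits: Eve has the top bid, wins, and pays the second-highest bid 120 credits. Payoff = 70 credits − 120 credits = -50 credits.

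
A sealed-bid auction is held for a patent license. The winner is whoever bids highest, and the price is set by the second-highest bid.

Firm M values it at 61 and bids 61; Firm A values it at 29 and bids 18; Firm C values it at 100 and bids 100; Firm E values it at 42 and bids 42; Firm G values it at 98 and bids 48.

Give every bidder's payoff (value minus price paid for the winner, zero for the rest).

Firm M 0, Firm A 0, Firm C 39, Firm E 0, Firm G 0.

Ranking the bids: Firm C 100 > Firm M 61 > Firm G 48 > Firm E 42 > Firm A 18.
Firm C has the top bid and wins; the price is the second-highest bid, 61.
Firm C's payoff = 100 − 61 = 39. All other bidders lose, so their payoff is 0.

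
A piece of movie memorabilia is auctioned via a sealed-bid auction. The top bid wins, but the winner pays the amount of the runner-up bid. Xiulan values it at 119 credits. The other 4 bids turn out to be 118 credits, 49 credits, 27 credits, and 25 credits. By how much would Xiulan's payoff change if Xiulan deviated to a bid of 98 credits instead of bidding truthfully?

The highest competing bid is 118 credits.
Bidding truthfully at 119 credits: Xiulan has the top bid, wins, and pays the second-highest bid 118 credits. Payoff = 119 credits − 118 credits = 1 credits.
Bidding 98 credits: the top bid is 118 credits (a rival), so Xiulan loses. Payoff = 0 credits.
Change = 0 credits − 1 credits = -1 credits.
Deviating from a truthful bid can only lose payoff in a second-price auction — never gain.

Change in payoff: -1 credits.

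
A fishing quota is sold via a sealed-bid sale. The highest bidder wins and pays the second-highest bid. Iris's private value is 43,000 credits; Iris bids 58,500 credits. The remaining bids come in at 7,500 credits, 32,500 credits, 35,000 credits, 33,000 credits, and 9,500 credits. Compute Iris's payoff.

Iris's payoff: 8,000 credits.

Highest competing bid: 35,000 credits.
Iris's bid 58,500 credits is the highest overall, so Iris wins and pays the second-highest bid, 35,000 credits.
Payoff = value − price = 43,000 credits − 35,000 credits = 8,000 credits.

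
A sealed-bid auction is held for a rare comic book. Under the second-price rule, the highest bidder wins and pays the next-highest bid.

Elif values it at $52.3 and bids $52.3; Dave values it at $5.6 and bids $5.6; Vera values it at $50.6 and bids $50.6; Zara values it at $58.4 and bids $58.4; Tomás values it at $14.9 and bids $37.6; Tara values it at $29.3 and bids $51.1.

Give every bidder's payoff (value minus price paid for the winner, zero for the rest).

Ordered from highest: Zara $58.4, then Elif $52.3, then Tara $51.1, then Vera $50.6, then Tomás $37.6, then Dave $5.6.
Zara has the top bid and wins; the price is the second-highest bid, $52.3.
Zara's payoff = $58.4 − $52.3 = $6.1. All other bidders lose, so their payoff is 0.

Payoffs: Elif $0.0, Dave $0.0, Vera $0.0, Zara $6.1, Tomás $0.0, Tara $0.0.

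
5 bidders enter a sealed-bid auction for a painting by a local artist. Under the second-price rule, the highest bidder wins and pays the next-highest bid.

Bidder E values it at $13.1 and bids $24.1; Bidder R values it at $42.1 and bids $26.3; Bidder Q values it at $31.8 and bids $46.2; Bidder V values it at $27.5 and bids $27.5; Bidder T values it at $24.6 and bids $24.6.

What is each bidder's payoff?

Bids in descending order: Bidder Q $46.2; Bidder V $27.5; Bidder R $26.3; Bidder T $24.6; Bidder E $24.1.
Bidder Q has the top bid and wins; the price is the second-highest bid, $27.5.
Bidder Q's payoff = $31.8 − $27.5 = $4.3. All other bidders lose, so their payoff is 0.

Bidder E $0.0, Bidder R $0.0, Bidder Q $4.3, Bidder V $0.0, Bidder T $0.0.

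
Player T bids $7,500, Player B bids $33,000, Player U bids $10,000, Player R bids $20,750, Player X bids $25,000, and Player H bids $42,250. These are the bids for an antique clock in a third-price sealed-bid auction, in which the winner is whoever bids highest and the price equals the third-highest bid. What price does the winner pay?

$25,000

Ranking the bids: Player H $42,250 > Player B $33,000 > Player X $25,000 > Player R $20,750 > Player U $10,000 > Player T $7,500.
Player H is the highest bidder, so Player H wins.
Under the third-price rule, the price is the third-highest bid: $25,000.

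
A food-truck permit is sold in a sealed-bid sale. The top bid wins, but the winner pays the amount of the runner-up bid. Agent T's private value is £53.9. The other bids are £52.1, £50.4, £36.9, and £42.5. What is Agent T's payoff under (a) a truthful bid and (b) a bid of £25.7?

The highest competing bid is £52.1.
Bidding truthfully at £53.9: Agent T has the top bid, wins, and pays the second-highest bid £52.1. Payoff = £53.9 − £52.1 = £1.8.
Bidding £25.7: the top bid is £52.1 (a rival), so Agent T loses. Payoff = £0.0.
Deviating from a truthful bid can only lose payoff in a second-price auction — never gain.

(a) £1.8  (b) £0.0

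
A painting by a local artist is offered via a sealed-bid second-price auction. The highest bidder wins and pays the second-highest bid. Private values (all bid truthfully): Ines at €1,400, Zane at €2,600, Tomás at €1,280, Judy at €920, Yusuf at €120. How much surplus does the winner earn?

Sorted high to low: Zane €2,600; Ines €1,400; Tomás €1,280; Judy €920; Yusuf €120.
Zane wins with the top bid and pays the second-highest, €1,400.
Surplus = €2,600 − €1,400 = €1,200.

Surplus = €1,200.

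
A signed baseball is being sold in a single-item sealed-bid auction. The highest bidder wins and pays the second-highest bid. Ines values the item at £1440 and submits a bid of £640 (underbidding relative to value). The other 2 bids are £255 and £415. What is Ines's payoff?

Payoff = £1025.

Highest competing bid: £415.
Ines's bid £640 is the highest overall, so Ines wins and pays the second-highest bid, £415.
Payoff = value − price = £1440 − £415 = £1025.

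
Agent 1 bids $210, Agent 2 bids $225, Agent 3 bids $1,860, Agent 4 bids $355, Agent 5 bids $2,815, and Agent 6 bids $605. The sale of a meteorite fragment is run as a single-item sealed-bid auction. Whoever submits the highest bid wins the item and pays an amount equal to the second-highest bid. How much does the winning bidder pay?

Price paid: $1,860.

Ranking the bids: Agent 5 $2,815 > Agent 3 $1,860 > Agent 6 $605 > Agent 4 $355 > Agent 2 $225 > Agent 1 $210.
Agent 5 has the highest bid, so Agent 5 wins.
The second-highest bid is $1,860, so that is what Agent 5 pays.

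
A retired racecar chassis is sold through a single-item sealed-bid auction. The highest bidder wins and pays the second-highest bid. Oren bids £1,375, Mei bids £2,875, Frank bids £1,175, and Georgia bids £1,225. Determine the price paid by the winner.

Price paid: £1,375.

Ordered from highest: Mei £2,875, then Oren £1,375, then Georgia £1,225, then Frank £1,175.
Mei has the highest bid, so Mei wins.
The second-highest bid is £1,375, so that is what Mei pays.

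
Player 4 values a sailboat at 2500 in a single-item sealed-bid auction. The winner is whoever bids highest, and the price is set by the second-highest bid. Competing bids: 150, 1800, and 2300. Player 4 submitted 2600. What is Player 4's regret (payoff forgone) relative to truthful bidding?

The highest competing bid is 2300.
Bidding truthfully at 2500: Player 4 has the top bid, wins, and pays the second-highest bid 2300. Payoff = 2500 − 2300 = 200.
Bidding 2600: Player 4 has the top bid, wins, and pays the second-highest bid 2300. Payoff = 2500 − 2300 = 200.
Regret = truthful payoff − actual payoff = 200 − 200 = 0.

Regret: 0.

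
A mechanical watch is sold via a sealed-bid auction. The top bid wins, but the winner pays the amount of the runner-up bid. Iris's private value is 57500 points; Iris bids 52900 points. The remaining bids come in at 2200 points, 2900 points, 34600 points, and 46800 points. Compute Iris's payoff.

Payoff = 10700 points.

Highest competing bid: 46800 points.
Iris's bid 52900 points is the highest overall, so Iris wins and pays the second-highest bid, 46800 points.
Payoff = value − price = 57500 points − 46800 points = 10700 points.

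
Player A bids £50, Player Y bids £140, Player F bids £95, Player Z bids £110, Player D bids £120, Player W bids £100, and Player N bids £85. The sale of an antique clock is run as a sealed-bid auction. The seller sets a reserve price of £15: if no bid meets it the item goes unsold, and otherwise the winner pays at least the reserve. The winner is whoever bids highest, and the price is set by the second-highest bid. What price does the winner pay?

£120

Bids in descending order: Player Y £140, then Player D £120, then Player Z £110, then Player W £100, then Player F £95, then Player N £85, then Player A £50.
Player Y has the highest bid, so Player Y wins.
The second-highest bid is £120, which exceeds the reserve, so that sets the price.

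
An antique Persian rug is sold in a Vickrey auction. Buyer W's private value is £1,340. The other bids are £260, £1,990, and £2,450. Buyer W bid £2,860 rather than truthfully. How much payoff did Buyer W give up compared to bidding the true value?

The highest competing bid is £2,450.
Bidding truthfully at £1,340: the top bid is £2,450 (a rival), so Buyer W loses. Payoff = £0.
Bidding £2,860: Buyer W has the top bid, wins, and pays the second-highest bid £2,450. Payoff = £1,340 − £2,450 = -£1,110.
Regret = truthful payoff − actual payoff = £0 − -£1,110 = £1,110.

£1,110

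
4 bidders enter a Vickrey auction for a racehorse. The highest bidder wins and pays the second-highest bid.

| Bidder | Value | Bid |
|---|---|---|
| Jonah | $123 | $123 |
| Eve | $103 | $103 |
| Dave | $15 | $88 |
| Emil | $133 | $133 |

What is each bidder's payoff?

Jonah $0, Eve $0, Dave $0, Emil $10.

Sorted high to low: Emil $133 > Jonah $123 > Eve $103 > Dave $88.
Emil has the top bid and wins; the price is the second-highest bid, $123.
Emil's payoff = $133 − $123 = $10. All other bidders lose, so their payoff is 0.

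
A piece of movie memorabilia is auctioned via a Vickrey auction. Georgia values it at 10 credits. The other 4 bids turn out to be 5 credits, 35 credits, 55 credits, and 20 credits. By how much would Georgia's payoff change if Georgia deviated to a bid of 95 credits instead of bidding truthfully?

The highest competing bid is 55 credits.
Bidding truthfully at 10 credits: the top bid is 55 credits (a rival), so Georgia loses. Payoff = 0 credits.
Bidding 95 credits: Georgia has the top bid, wins, and pays the second-highest bid 55 credits. Payoff = 10 credits − 55 credits = -45 credits.
Change = -45 credits − 0 credits = -45 credits.
Deviating from a truthful bid can only lose payoff in a second-price auction — never gain.

-45 credits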